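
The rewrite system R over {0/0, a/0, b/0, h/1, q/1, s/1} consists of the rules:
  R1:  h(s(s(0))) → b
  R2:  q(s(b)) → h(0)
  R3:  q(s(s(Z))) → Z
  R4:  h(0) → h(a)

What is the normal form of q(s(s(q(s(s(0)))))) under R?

0

1. q(s(s(q(s(s(0))))))  →  q(s(s(0)))   [R3 at ε]
2. q(s(s(0)))  →  0   [R3 at ε]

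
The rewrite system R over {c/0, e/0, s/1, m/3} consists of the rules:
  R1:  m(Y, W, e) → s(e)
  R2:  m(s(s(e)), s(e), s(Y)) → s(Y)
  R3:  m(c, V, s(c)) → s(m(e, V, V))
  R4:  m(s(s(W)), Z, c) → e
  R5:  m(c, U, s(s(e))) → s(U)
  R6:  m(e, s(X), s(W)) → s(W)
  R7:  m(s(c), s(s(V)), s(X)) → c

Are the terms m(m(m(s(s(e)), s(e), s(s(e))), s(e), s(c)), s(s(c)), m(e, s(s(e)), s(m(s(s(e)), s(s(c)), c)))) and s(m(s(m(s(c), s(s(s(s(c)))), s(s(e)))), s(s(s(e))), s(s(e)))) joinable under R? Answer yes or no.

Reduce t₁ = m(m(m(s(s(e)), s(e), s(s(e))), s(e), s(c)), s(s(c)), m(e, s(s(e)), s(m(s(s(e)), s(s(c)), c)))):
1. m(m(m(s(s(e)), s(e), s(s(e))), s(e), s(c)), s(s(c)), m(e, s(s(e)), s(m(s(s(e)), s(s(c)), c))))  →  m(m(s(s(e)), s(e), s(c)), s(s(c)), m(e, s(s(e)), s(m(s(s(e)), s(s(c)), c))))   [R2 at 1.1]
2. m(m(s(s(e)), s(e), s(c)), s(s(c)), m(e, s(s(e)), s(m(s(s(e)), s(s(c)), c))))  →  m(s(c), s(s(c)), m(e, s(s(e)), s(m(s(s(e)), s(s(c)), c))))   [R2 at 1]
3. m(s(c), s(s(c)), m(e, s(s(e)), s(m(s(s(e)), s(s(c)), c))))  →  m(s(c), s(s(c)), s(m(s(s(e)), s(s(c)), c)))   [R6 at 3]
4. m(s(c), s(s(c)), s(m(s(s(e)), s(s(c)), c)))  →  c   [R7 at ε]

Reduce t₂ = s(m(s(m(s(c), s(s(s(s(c)))), s(s(e)))), s(s(s(e))), s(s(e)))):
1. s(m(s(m(s(c), s(s(s(s(c)))), s(s(e)))), s(s(s(e))), s(s(e))))  →  s(m(s(c), s(s(s(e))), s(s(e))))   [R7 at 1.1.1]
2. s(m(s(c), s(s(s(e))), s(s(e))))  →  s(c)   [R7 at 1]

no — NF(t₁) = c, NF(t₂) = s(c)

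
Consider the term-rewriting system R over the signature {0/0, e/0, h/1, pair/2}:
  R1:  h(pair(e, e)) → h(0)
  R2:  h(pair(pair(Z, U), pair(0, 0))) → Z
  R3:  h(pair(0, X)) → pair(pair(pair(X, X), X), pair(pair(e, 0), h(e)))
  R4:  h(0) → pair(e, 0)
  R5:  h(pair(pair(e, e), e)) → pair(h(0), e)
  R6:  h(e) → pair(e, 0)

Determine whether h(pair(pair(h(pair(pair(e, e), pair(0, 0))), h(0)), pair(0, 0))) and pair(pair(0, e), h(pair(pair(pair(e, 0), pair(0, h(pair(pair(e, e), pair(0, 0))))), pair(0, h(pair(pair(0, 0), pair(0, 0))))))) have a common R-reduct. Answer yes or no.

no — NF(t₁) = e, NF(t₂) = pair(pair(0, e), pair(e, 0))

Reduce t₁ = h(pair(pair(h(pair(pair(e, e), pair(0, 0))), h(0)), pair(0, 0))):
1. h(pair(pair(h(pair(pair(e, e), pair(0, 0))), h(0)), pair(0, 0)))  →  h(pair(pair(e, e), pair(0, 0)))   [R2 at ε]
2. h(pair(pair(e, e), pair(0, 0)))  →  e   [R2 at ε]

Reduce t₂ = pair(pair(0, e), h(pair(pair(pair(e, 0), pair(0, h(pair(pair(e, e), pair(0, 0))))), pair(0, h(pair(pair(0, 0), pair(0, 0))))))):
1. pair(pair(0, e), h(pair(pair(pair(e, 0), pair(0, h(pair(pair(e, e), pair(0, 0))))), pair(0, h(pair(pair(0, 0), pair(0, 0)))))))  →  pair(pair(0, e), h(pair(pair(pair(e, 0), pair(0, e)), pair(0, h(pair(pair(0, 0), pair(0, 0)))))))   [R2 at 2.1.1.2.2]
2. pair(pair(0, e), h(pair(pair(pair(e, 0), pair(0, e)), pair(0, h(pair(pair(0, 0), pair(0, 0)))))))  →  pair(pair(0, e), h(pair(pair(pair(e, 0), pair(0, e)), pair(0, 0))))   [R2 at 2.1.2.2]
3. pair(pair(0, e), h(pair(pair(pair(e, 0), pair(0, e)), pair(0, 0))))  →  pair(pair(0, e), pair(e, 0))   [R2 at 2]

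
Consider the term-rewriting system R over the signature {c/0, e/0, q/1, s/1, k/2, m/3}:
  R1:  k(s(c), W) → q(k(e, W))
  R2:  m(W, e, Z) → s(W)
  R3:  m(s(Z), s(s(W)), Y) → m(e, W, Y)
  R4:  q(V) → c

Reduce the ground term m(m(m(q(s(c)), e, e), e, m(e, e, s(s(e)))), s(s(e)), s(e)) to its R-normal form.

1. m(m(m(q(s(c)), e, e), e, m(e, e, s(s(e)))), s(s(e)), s(e))  →  m(s(m(q(s(c)), e, e)), s(s(e)), s(e))   [R2 at 1]
2. m(s(m(q(s(c)), e, e)), s(s(e)), s(e))  →  m(e, e, s(e))   [R3 at ε]
3. m(e, e, s(e))  →  s(e)   [R2 at ε]

s(e)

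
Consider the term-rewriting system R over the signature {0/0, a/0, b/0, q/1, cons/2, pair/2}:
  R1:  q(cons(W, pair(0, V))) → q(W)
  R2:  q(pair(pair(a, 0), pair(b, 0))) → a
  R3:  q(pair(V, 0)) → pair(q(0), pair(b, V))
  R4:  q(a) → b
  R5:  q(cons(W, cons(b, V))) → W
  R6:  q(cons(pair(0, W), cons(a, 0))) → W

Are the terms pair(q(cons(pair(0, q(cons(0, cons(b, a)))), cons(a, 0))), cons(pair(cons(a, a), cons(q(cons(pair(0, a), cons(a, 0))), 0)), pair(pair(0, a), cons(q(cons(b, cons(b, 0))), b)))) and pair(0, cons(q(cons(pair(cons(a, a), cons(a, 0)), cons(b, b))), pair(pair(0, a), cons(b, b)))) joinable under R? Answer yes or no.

Reduce t₁ = pair(q(cons(pair(0, q(cons(0, cons(b, a)))), cons(a, 0))), cons(pair(cons(a, a), cons(q(cons(pair(0, a), cons(a, 0))), 0)), pair(pair(0, a), cons(q(cons(b, cons(b, 0))), b)))):
1. pair(q(cons(pair(0, q(cons(0, cons(b, a)))), cons(a, 0))), cons(pair(cons(a, a), cons(q(cons(pair(0, a), cons(a, 0))), 0)), pair(pair(0, a), cons(q(cons(b, cons(b, 0))), b))))  →  pair(q(cons(0, cons(b, a))), cons(pair(cons(a, a), cons(q(cons(pair(0, a), cons(a, 0))), 0)), pair(pair(0, a), cons(q(cons(b, cons(b, 0))), b))))   [R6 at 1]
2. pair(q(cons(0, cons(b, a))), cons(pair(cons(a, a), cons(q(cons(pair(0, a), cons(a, 0))), 0)), pair(pair(0, a), cons(q(cons(b, cons(b, 0))), b))))  →  pair(0, cons(pair(cons(a, a), cons(q(cons(pair(0, a), cons(a, 0))), 0)), pair(pair(0, a), cons(q(cons(b, cons(b, 0))), b))))   [R5 at 1]
3. pair(0, cons(pair(cons(a, a), cons(q(cons(pair(0, a), cons(a, 0))), 0)), pair(pair(0, a), cons(q(cons(b, cons(b, 0))), b))))  →  pair(0, cons(pair(cons(a, a), cons(a, 0)), pair(pair(0, a), cons(q(cons(b, cons(b, 0))), b))))   [R6 at 2.1.2.1]
4. pair(0, cons(pair(cons(a, a), cons(a, 0)), pair(pair(0, a), cons(q(cons(b, cons(b, 0))), b))))  →  pair(0, cons(pair(cons(a, a), cons(a, 0)), pair(pair(0, a), cons(b, b))))   [R5 at 2.2.2.1]

Reduce t₂ = pair(0, cons(q(cons(pair(cons(a, a), cons(a, 0)), cons(b, b))), pair(pair(0, a), cons(b, b)))):
1. pair(0, cons(q(cons(pair(cons(a, a), cons(a, 0)), cons(b, b))), pair(pair(0, a), cons(b, b))))  →  pair(0, cons(pair(cons(a, a), cons(a, 0)), pair(pair(0, a), cons(b, b))))   [R5 at 2.1]

yes — NF(t₁) = pair(0, cons(pair(cons(a, a), cons(a, 0)), pair(pair(0, a), cons(b, b)))), NF(t₂) = pair(0, cons(pair(cons(a, a), cons(a, 0)), pair(pair(0, a), cons(b, b))))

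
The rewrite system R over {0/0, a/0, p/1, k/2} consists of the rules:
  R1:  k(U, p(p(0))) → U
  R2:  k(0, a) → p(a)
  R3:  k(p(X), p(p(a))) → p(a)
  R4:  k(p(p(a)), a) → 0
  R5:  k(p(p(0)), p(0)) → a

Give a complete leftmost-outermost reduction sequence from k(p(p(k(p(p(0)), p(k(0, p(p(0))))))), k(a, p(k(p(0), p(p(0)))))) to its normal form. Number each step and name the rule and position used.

0

1. k(p(p(k(p(p(0)), p(k(0, p(p(0))))))), k(a, p(k(p(0), p(p(0))))))  →  k(p(p(k(p(p(0)), p(0)))), k(a, p(k(p(0), p(p(0))))))   [R1 at 1.1.1.2.1]
2. k(p(p(k(p(p(0)), p(0)))), k(a, p(k(p(0), p(p(0))))))  →  k(p(p(a)), k(a, p(k(p(0), p(p(0))))))   [R5 at 1.1.1]
3. k(p(p(a)), k(a, p(k(p(0), p(p(0))))))  →  k(p(p(a)), k(a, p(p(0))))   [R1 at 2.2.1]
4. k(p(p(a)), k(a, p(p(0))))  →  k(p(p(a)), a)   [R1 at 2]
5. k(p(p(a)), a)  →  0   [R4 at ε]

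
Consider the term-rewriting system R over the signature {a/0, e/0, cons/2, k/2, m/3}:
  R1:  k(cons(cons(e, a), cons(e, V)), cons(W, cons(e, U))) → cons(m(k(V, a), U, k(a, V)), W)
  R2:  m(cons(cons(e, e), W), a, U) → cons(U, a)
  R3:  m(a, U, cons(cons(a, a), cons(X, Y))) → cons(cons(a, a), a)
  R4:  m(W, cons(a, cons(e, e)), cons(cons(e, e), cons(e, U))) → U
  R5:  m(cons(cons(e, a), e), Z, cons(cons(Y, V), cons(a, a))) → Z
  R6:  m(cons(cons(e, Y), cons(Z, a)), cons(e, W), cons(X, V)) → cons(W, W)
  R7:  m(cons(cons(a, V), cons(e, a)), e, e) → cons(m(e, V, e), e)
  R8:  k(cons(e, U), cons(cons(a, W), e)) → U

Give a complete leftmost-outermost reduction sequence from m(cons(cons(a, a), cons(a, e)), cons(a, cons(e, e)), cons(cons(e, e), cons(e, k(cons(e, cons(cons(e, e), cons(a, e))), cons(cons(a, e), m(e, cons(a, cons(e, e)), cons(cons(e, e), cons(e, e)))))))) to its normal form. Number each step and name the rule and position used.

cons(cons(e, e), cons(a, e))

1. m(cons(cons(a, a), cons(a, e)), cons(a, cons(e, e)), cons(cons(e, e), cons(e, k(cons(e, cons(cons(e, e), cons(a, e))), cons(cons(a, e), m(e, cons(a, cons(e, e)), cons(cons(e, e), cons(e, e))))))))  →  k(cons(e, cons(cons(e, e), cons(a, e))), cons(cons(a, e), m(e, cons(a, cons(e, e)), cons(cons(e, e), cons(e, e)))))   [R4 at ε]
2. k(cons(e, cons(cons(e, e), cons(a, e))), cons(cons(a, e), m(e, cons(a, cons(e, e)), cons(cons(e, e), cons(e, e)))))  →  k(cons(e, cons(cons(e, e), cons(a, e))), cons(cons(a, e), e))   [R4 at 2.2]
3. k(cons(e, cons(cons(e, e), cons(a, e))), cons(cons(a, e), e))  →  cons(cons(e, e), cons(a, e))   [R8 at ε]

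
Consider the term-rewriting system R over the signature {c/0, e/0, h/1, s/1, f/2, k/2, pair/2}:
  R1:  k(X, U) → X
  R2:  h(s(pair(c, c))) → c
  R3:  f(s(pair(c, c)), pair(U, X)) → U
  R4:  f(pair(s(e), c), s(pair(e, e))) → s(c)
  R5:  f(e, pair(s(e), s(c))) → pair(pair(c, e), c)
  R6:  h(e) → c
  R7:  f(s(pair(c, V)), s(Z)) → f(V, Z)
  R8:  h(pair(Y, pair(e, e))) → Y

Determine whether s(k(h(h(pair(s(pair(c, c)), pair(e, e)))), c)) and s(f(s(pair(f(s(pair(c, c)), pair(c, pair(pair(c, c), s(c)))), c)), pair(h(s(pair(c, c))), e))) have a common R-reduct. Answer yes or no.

Reduce t₁ = s(k(h(h(pair(s(pair(c, c)), pair(e, e)))), c)):
1. s(k(h(h(pair(s(pair(c, c)), pair(e, e)))), c))  →  s(h(h(pair(s(pair(c, c)), pair(e, e)))))   [R1 at 1]
2. s(h(h(pair(s(pair(c, c)), pair(e, e)))))  →  s(h(s(pair(c, c))))   [R8 at 1.1]
3. s(h(s(pair(c, c))))  →  s(c)   [R2 at 1]

Reduce t₂ = s(f(s(pair(f(s(pair(c, c)), pair(c, pair(pair(c, c), s(c)))), c)), pair(h(s(pair(c, c))), e))):
1. s(f(s(pair(f(s(pair(c, c)), pair(c, pair(pair(c, c), s(c)))), c)), pair(h(s(pair(c, c))), e)))  →  s(f(s(pair(c, c)), pair(h(s(pair(c, c))), e)))   [R3 at 1.1.1.1]
2. s(f(s(pair(c, c)), pair(h(s(pair(c, c))), e)))  →  s(h(s(pair(c, c))))   [R3 at 1]
3. s(h(s(pair(c, c))))  →  s(c)   [R2 at 1]

yes — NF(t₁) = s(c), NF(t₂) = s(c)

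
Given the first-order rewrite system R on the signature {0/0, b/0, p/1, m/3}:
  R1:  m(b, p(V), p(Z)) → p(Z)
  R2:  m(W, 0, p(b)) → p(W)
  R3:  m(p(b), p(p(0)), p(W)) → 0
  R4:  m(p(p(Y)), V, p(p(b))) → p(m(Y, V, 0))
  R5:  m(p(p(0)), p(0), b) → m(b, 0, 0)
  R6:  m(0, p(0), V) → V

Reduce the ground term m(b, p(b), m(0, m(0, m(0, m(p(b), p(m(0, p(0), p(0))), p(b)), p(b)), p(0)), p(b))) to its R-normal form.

1. m(b, p(b), m(0, m(0, m(0, m(p(b), p(m(0, p(0), p(0))), p(b)), p(b)), p(0)), p(b)))  →  m(b, p(b), m(0, m(0, m(0, m(p(b), p(p(0)), p(b)), p(b)), p(0)), p(b)))   [R6 at 3.2.2.2.2.1]
2. m(b, p(b), m(0, m(0, m(0, m(p(b), p(p(0)), p(b)), p(b)), p(0)), p(b)))  →  m(b, p(b), m(0, m(0, m(0, 0, p(b)), p(0)), p(b)))   [R3 at 3.2.2.2]
3. m(b, p(b), m(0, m(0, m(0, 0, p(b)), p(0)), p(b)))  →  m(b, p(b), m(0, m(0, p(0), p(0)), p(b)))   [R2 at 3.2.2]
4. m(b, p(b), m(0, m(0, p(0), p(0)), p(b)))  →  m(b, p(b), m(0, p(0), p(b)))   [R6 at 3.2]
5. m(b, p(b), m(0, p(0), p(b)))  →  m(b, p(b), p(b))   [R6 at 3]
6. m(b, p(b), p(b))  →  p(b)   [R1 at ε]

p(b)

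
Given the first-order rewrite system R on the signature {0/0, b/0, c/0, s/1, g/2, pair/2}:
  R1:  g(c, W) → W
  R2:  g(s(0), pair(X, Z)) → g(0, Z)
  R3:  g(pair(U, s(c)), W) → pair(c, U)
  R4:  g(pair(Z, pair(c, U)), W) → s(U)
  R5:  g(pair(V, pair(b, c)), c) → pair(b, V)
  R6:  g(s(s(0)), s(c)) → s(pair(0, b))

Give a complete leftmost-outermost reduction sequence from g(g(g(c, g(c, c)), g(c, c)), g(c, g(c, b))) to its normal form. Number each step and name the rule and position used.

b

1. g(g(g(c, g(c, c)), g(c, c)), g(c, g(c, b)))  →  g(g(g(c, c), g(c, c)), g(c, g(c, b)))   [R1 at 1.1]
2. g(g(g(c, c), g(c, c)), g(c, g(c, b)))  →  g(g(c, g(c, c)), g(c, g(c, b)))   [R1 at 1.1]
3. g(g(c, g(c, c)), g(c, g(c, b)))  →  g(g(c, c), g(c, g(c, b)))   [R1 at 1]
4. g(g(c, c), g(c, g(c, b)))  →  g(c, g(c, g(c, b)))   [R1 at 1]
5. g(c, g(c, g(c, b)))  →  g(c, g(c, b))   [R1 at ε]
6. g(c, g(c, b))  →  g(c, b)   [R1 at ε]
7. g(c, b)  →  b   [R1 at ε]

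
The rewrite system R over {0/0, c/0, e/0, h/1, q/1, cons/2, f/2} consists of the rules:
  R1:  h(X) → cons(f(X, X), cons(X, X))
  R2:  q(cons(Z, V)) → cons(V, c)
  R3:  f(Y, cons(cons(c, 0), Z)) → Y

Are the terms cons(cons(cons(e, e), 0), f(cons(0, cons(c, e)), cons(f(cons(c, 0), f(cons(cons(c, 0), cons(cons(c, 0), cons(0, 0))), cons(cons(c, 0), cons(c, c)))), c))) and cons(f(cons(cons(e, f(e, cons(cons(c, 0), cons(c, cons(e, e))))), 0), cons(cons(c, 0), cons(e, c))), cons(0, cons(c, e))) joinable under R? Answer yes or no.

yes — NF(t₁) = cons(cons(cons(e, e), 0), cons(0, cons(c, e))), NF(t₂) = cons(cons(cons(e, e), 0), cons(0, cons(c, e)))

Reduce t₁ = cons(cons(cons(e, e), 0), f(cons(0, cons(c, e)), cons(f(cons(c, 0), f(cons(cons(c, 0), cons(cons(c, 0), cons(0, 0))), cons(cons(c, 0), cons(c, c)))), c))):
1. cons(cons(cons(e, e), 0), f(cons(0, cons(c, e)), cons(f(cons(c, 0), f(cons(cons(c, 0), cons(cons(c, 0), cons(0, 0))), cons(cons(c, 0), cons(c, c)))), c)))  →  cons(cons(cons(e, e), 0), f(cons(0, cons(c, e)), cons(f(cons(c, 0), cons(cons(c, 0), cons(cons(c, 0), cons(0, 0)))), c)))   [R3 at 2.2.1.2]
2. cons(cons(cons(e, e), 0), f(cons(0, cons(c, e)), cons(f(cons(c, 0), cons(cons(c, 0), cons(cons(c, 0), cons(0, 0)))), c)))  →  cons(cons(cons(e, e), 0), f(cons(0, cons(c, e)), cons(cons(c, 0), c)))   [R3 at 2.2.1]
3. cons(cons(cons(e, e), 0), f(cons(0, cons(c, e)), cons(cons(c, 0), c)))  →  cons(cons(cons(e, e), 0), cons(0, cons(c, e)))   [R3 at 2]

Reduce t₂ = cons(f(cons(cons(e, f(e, cons(cons(c, 0), cons(c, cons(e, e))))), 0), cons(cons(c, 0), cons(e, c))), cons(0, cons(c, e))):
1. cons(f(cons(cons(e, f(e, cons(cons(c, 0), cons(c, cons(e, e))))), 0), cons(cons(c, 0), cons(e, c))), cons(0, cons(c, e)))  →  cons(cons(cons(e, f(e, cons(cons(c, 0), cons(c, cons(e, e))))), 0), cons(0, cons(c, e)))   [R3 at 1]
2. cons(cons(cons(e, f(e, cons(cons(c, 0), cons(c, cons(e, e))))), 0), cons(0, cons(c, e)))  →  cons(cons(cons(e, e), 0), cons(0, cons(c, e)))   [R3 at 1.1.2]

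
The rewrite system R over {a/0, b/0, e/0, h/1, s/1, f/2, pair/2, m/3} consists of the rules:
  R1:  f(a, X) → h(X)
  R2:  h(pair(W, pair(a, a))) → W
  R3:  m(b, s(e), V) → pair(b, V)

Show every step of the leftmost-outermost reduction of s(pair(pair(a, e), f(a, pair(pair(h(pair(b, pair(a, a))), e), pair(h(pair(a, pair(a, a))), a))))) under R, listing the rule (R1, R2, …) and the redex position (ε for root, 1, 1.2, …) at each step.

1. s(pair(pair(a, e), f(a, pair(pair(h(pair(b, pair(a, a))), e), pair(h(pair(a, pair(a, a))), a)))))  →  s(pair(pair(a, e), h(pair(pair(h(pair(b, pair(a, a))), e), pair(h(pair(a, pair(a, a))), a)))))   [R1 at 1.2]
2. s(pair(pair(a, e), h(pair(pair(h(pair(b, pair(a, a))), e), pair(h(pair(a, pair(a, a))), a)))))  →  s(pair(pair(a, e), h(pair(pair(b, e), pair(h(pair(a, pair(a, a))), a)))))   [R2 at 1.2.1.1.1]
3. s(pair(pair(a, e), h(pair(pair(b, e), pair(h(pair(a, pair(a, a))), a)))))  →  s(pair(pair(a, e), h(pair(pair(b, e), pair(a, a)))))   [R2 at 1.2.1.2.1]
4. s(pair(pair(a, e), h(pair(pair(b, e), pair(a, a)))))  →  s(pair(pair(a, e), pair(b, e)))   [R2 at 1.2]

s(pair(pair(a, e), pair(b, e)))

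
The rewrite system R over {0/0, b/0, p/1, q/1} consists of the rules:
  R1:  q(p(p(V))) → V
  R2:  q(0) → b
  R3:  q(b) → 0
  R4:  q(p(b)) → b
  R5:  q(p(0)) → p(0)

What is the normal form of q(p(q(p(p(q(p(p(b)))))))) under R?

1. q(p(q(p(p(q(p(p(b))))))))  →  q(p(q(p(p(b)))))   [R1 at 1.1]
2. q(p(q(p(p(b)))))  →  q(p(b))   [R1 at 1.1]
3. q(p(b))  →  b   [R4 at ε]

b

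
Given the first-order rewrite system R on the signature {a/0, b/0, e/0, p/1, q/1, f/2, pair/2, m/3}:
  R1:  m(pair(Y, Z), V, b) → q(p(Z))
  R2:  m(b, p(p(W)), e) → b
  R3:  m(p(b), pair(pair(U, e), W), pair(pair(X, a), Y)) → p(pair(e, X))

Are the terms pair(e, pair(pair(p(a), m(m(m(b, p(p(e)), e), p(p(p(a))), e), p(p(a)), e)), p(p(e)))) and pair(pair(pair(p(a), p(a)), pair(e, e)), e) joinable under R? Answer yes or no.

no — NF(t₁) = pair(e, pair(pair(p(a), b), p(p(e)))), NF(t₂) = pair(pair(pair(p(a), p(a)), pair(e, e)), e)

Reduce t₁ = pair(e, pair(pair(p(a), m(m(m(b, p(p(e)), e), p(p(p(a))), e), p(p(a)), e)), p(p(e)))):
1. pair(e, pair(pair(p(a), m(m(m(b, p(p(e)), e), p(p(p(a))), e), p(p(a)), e)), p(p(e))))  →  pair(e, pair(pair(p(a), m(m(b, p(p(p(a))), e), p(p(a)), e)), p(p(e))))   [R2 at 2.1.2.1.1]
2. pair(e, pair(pair(p(a), m(m(b, p(p(p(a))), e), p(p(a)), e)), p(p(e))))  →  pair(e, pair(pair(p(a), m(b, p(p(a)), e)), p(p(e))))   [R2 at 2.1.2.1]
3. pair(e, pair(pair(p(a), m(b, p(p(a)), e)), p(p(e))))  →  pair(e, pair(pair(p(a), b), p(p(e))))   [R2 at 2.1.2]

Reduce t₂ = pair(pair(pair(p(a), p(a)), pair(e, e)), e):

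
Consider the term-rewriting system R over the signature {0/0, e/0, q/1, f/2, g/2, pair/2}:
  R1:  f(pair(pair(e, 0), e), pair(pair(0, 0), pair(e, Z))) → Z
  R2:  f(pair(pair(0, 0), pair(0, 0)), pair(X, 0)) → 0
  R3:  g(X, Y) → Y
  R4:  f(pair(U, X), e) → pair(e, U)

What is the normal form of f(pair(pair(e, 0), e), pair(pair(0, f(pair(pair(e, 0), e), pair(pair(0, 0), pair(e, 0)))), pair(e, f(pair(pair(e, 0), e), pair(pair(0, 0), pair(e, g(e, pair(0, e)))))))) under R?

pair(0, e)

1. f(pair(pair(e, 0), e), pair(pair(0, f(pair(pair(e, 0), e), pair(pair(0, 0), pair(e, 0)))), pair(e, f(pair(pair(e, 0), e), pair(pair(0, 0), pair(e, g(e, pair(0, e))))))))  →  f(pair(pair(e, 0), e), pair(pair(0, 0), pair(e, f(pair(pair(e, 0), e), pair(pair(0, 0), pair(e, g(e, pair(0, e))))))))   [R1 at 2.1.2]
2. f(pair(pair(e, 0), e), pair(pair(0, 0), pair(e, f(pair(pair(e, 0), e), pair(pair(0, 0), pair(e, g(e, pair(0, e))))))))  →  f(pair(pair(e, 0), e), pair(pair(0, 0), pair(e, g(e, pair(0, e)))))   [R1 at ε]
3. f(pair(pair(e, 0), e), pair(pair(0, 0), pair(e, g(e, pair(0, e)))))  →  g(e, pair(0, e))   [R1 at ε]
4. g(e, pair(0, e))  →  pair(0, e)   [R3 at ε]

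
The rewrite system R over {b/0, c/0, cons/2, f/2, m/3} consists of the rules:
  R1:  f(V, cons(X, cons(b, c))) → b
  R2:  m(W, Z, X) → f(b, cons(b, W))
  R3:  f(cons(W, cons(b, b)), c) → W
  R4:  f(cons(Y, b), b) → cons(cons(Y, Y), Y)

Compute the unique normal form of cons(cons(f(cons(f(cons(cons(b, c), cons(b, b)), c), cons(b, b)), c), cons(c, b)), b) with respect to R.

cons(cons(cons(b, c), cons(c, b)), b)

1. cons(cons(f(cons(f(cons(cons(b, c), cons(b, b)), c), cons(b, b)), c), cons(c, b)), b)  →  cons(cons(f(cons(cons(b, c), cons(b, b)), c), cons(c, b)), b)   [R3 at 1.1]
2. cons(cons(f(cons(cons(b, c), cons(b, b)), c), cons(c, b)), b)  →  cons(cons(cons(b, c), cons(c, b)), b)   [R3 at 1.1]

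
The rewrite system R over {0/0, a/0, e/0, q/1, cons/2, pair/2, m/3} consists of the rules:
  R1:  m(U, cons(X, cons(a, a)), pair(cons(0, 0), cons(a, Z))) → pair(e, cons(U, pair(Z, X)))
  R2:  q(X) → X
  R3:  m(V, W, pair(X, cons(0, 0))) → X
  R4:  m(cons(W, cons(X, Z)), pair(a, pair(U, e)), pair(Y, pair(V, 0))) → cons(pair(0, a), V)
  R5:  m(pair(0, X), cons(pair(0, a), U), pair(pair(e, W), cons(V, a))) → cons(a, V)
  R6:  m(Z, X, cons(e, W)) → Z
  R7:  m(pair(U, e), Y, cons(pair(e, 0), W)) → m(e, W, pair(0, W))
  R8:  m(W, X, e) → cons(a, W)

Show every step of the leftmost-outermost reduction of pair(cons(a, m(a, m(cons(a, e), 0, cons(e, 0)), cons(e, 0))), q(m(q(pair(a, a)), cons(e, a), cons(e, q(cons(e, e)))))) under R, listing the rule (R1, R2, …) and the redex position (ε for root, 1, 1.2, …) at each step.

pair(cons(a, a), pair(a, a))

1. pair(cons(a, m(a, m(cons(a, e), 0, cons(e, 0)), cons(e, 0))), q(m(q(pair(a, a)), cons(e, a), cons(e, q(cons(e, e))))))  →  pair(cons(a, a), q(m(q(pair(a, a)), cons(e, a), cons(e, q(cons(e, e))))))   [R6 at 1.2]
2. pair(cons(a, a), q(m(q(pair(a, a)), cons(e, a), cons(e, q(cons(e, e))))))  →  pair(cons(a, a), m(q(pair(a, a)), cons(e, a), cons(e, q(cons(e, e)))))   [R2 at 2]
3. pair(cons(a, a), m(q(pair(a, a)), cons(e, a), cons(e, q(cons(e, e)))))  →  pair(cons(a, a), q(pair(a, a)))   [R6 at 2]
4. pair(cons(a, a), q(pair(a, a)))  →  pair(cons(a, a), pair(a, a))   [R2 at 2]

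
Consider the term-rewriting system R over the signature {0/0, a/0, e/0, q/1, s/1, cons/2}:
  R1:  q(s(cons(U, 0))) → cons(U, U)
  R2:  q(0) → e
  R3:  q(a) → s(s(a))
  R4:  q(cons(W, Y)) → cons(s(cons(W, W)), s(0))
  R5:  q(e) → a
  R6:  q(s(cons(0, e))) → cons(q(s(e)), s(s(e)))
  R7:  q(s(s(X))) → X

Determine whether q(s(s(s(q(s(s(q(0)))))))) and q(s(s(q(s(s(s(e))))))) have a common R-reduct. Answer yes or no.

yes — NF(t₁) = s(e), NF(t₂) = s(e)

Reduce t₁ = q(s(s(s(q(s(s(q(0)))))))):
1. q(s(s(s(q(s(s(q(0))))))))  →  s(q(s(s(q(0)))))   [R7 at ε]
2. s(q(s(s(q(0)))))  →  s(q(0))   [R7 at 1]
3. s(q(0))  →  s(e)   [R2 at 1]

Reduce t₂ = q(s(s(q(s(s(s(e))))))):
1. q(s(s(q(s(s(s(e)))))))  →  q(s(s(s(e))))   [R7 at ε]
2. q(s(s(s(e))))  →  s(e)   [R7 at ε]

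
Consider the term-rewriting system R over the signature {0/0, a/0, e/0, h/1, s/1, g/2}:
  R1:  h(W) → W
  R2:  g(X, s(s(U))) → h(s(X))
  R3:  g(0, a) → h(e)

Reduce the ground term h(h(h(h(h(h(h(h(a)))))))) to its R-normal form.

a

1. h(h(h(h(h(h(h(h(a))))))))  →  h(h(h(h(h(h(h(a)))))))   [R1 at ε]
2. h(h(h(h(h(h(h(a)))))))  →  h(h(h(h(h(h(a))))))   [R1 at ε]
3. h(h(h(h(h(h(a))))))  →  h(h(h(h(h(a)))))   [R1 at ε]
4. h(h(h(h(h(a)))))  →  h(h(h(h(a))))   [R1 at ε]
5. h(h(h(h(a))))  →  h(h(h(a)))   [R1 at ε]
6. h(h(h(a)))  →  h(h(a))   [R1 at ε]
7. h(h(a))  →  h(a)   [R1 at ε]
8. h(a)  →  a   [R1 at ε]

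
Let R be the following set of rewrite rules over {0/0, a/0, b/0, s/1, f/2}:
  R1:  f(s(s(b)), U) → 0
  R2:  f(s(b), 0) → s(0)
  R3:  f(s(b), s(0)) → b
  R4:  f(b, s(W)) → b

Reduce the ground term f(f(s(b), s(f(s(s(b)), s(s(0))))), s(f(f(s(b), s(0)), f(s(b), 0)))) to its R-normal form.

b

1. f(f(s(b), s(f(s(s(b)), s(s(0))))), s(f(f(s(b), s(0)), f(s(b), 0))))  →  f(f(s(b), s(0)), s(f(f(s(b), s(0)), f(s(b), 0))))   [R1 at 1.2.1]
2. f(f(s(b), s(0)), s(f(f(s(b), s(0)), f(s(b), 0))))  →  f(b, s(f(f(s(b), s(0)), f(s(b), 0))))   [R3 at 1]
3. f(b, s(f(f(s(b), s(0)), f(s(b), 0))))  →  b   [R4 at ε]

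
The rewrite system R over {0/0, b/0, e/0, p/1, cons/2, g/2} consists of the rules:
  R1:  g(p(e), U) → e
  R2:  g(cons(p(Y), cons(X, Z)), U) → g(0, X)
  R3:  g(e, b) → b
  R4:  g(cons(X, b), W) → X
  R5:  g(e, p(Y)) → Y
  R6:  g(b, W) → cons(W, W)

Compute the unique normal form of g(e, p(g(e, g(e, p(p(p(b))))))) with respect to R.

p(b)

1. g(e, p(g(e, g(e, p(p(p(b)))))))  →  g(e, g(e, p(p(p(b)))))   [R5 at ε]
2. g(e, g(e, p(p(p(b)))))  →  g(e, p(p(b)))   [R5 at 2]
3. g(e, p(p(b)))  →  p(b)   [R5 at ε]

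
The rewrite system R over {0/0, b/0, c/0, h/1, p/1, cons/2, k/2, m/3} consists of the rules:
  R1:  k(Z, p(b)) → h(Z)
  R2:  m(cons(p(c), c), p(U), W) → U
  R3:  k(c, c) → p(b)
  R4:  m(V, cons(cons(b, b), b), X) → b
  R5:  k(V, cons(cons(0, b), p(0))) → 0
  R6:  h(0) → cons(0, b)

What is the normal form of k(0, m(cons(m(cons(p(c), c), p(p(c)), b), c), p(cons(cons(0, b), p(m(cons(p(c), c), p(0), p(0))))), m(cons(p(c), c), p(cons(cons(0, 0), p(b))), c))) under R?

1. k(0, m(cons(m(cons(p(c), c), p(p(c)), b), c), p(cons(cons(0, b), p(m(cons(p(c), c), p(0), p(0))))), m(cons(p(c), c), p(cons(cons(0, 0), p(b))), c)))  →  k(0, m(cons(p(c), c), p(cons(cons(0, b), p(m(cons(p(c), c), p(0), p(0))))), m(cons(p(c), c), p(cons(cons(0, 0), p(b))), c)))   [R2 at 2.1.1]
2. k(0, m(cons(p(c), c), p(cons(cons(0, b), p(m(cons(p(c), c), p(0), p(0))))), m(cons(p(c), c), p(cons(cons(0, 0), p(b))), c)))  →  k(0, cons(cons(0, b), p(m(cons(p(c), c), p(0), p(0)))))   [R2 at 2]
3. k(0, cons(cons(0, b), p(m(cons(p(c), c), p(0), p(0)))))  →  k(0, cons(cons(0, b), p(0)))   [R2 at 2.2.1]
4. k(0, cons(cons(0, b), p(0)))  →  0   [R5 at ε]

0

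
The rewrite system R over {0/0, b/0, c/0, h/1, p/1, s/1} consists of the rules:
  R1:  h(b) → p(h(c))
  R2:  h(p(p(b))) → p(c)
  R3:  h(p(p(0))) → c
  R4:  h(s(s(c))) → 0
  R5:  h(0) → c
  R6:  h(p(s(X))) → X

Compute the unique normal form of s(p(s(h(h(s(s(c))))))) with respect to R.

s(p(s(c)))

1. s(p(s(h(h(s(s(c)))))))  →  s(p(s(h(0))))   [R4 at 1.1.1.1]
2. s(p(s(h(0))))  →  s(p(s(c)))   [R5 at 1.1.1]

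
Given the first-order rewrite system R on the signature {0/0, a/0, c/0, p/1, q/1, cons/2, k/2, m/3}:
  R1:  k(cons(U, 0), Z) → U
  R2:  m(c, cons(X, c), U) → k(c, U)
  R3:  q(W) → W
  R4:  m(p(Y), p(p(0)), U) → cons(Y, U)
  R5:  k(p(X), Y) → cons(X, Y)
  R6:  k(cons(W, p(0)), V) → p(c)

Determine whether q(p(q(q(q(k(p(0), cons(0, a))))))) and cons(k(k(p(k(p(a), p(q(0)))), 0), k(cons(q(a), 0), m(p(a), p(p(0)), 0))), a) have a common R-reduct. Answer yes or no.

Reduce t₁ = q(p(q(q(q(k(p(0), cons(0, a))))))):
1. q(p(q(q(q(k(p(0), cons(0, a)))))))  →  p(q(q(q(k(p(0), cons(0, a))))))   [R3 at ε]
2. p(q(q(q(k(p(0), cons(0, a))))))  →  p(q(q(k(p(0), cons(0, a)))))   [R3 at 1]
3. p(q(q(k(p(0), cons(0, a)))))  →  p(q(k(p(0), cons(0, a))))   [R3 at 1]
4. p(q(k(p(0), cons(0, a))))  →  p(k(p(0), cons(0, a)))   [R3 at 1]
5. p(k(p(0), cons(0, a)))  →  p(cons(0, cons(0, a)))   [R5 at 1]

Reduce t₂ = cons(k(k(p(k(p(a), p(q(0)))), 0), k(cons(q(a), 0), m(p(a), p(p(0)), 0))), a):
1. cons(k(k(p(k(p(a), p(q(0)))), 0), k(cons(q(a), 0), m(p(a), p(p(0)), 0))), a)  →  cons(k(cons(k(p(a), p(q(0))), 0), k(cons(q(a), 0), m(p(a), p(p(0)), 0))), a)   [R5 at 1.1]
2. cons(k(cons(k(p(a), p(q(0))), 0), k(cons(q(a), 0), m(p(a), p(p(0)), 0))), a)  →  cons(k(p(a), p(q(0))), a)   [R1 at 1]
3. cons(k(p(a), p(q(0))), a)  →  cons(cons(a, p(q(0))), a)   [R5 at 1]
4. cons(cons(a, p(q(0))), a)  →  cons(cons(a, p(0)), a)   [R3 at 1.2.1]

no — NF(t₁) = p(cons(0, cons(0, a))), NF(t₂) = cons(cons(a, p(0)), a)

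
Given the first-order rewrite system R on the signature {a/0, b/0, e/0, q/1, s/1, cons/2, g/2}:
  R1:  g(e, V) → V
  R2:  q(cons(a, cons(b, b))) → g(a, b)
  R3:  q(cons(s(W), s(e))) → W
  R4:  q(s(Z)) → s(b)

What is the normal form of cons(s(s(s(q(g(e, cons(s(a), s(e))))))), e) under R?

1. cons(s(s(s(q(g(e, cons(s(a), s(e))))))), e)  →  cons(s(s(s(q(cons(s(a), s(e)))))), e)   [R1 at 1.1.1.1.1]
2. cons(s(s(s(q(cons(s(a), s(e)))))), e)  →  cons(s(s(s(a))), e)   [R3 at 1.1.1.1]

cons(s(s(s(a))), e)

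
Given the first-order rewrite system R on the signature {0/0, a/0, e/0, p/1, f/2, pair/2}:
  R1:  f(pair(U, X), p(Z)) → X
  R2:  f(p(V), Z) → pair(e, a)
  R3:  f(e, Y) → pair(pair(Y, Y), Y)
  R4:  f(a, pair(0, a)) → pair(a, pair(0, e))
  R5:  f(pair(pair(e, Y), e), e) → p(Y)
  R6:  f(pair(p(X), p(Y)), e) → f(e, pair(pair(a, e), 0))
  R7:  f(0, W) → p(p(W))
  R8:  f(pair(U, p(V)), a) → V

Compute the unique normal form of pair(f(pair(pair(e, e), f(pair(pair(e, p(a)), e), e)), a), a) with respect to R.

1. pair(f(pair(pair(e, e), f(pair(pair(e, p(a)), e), e)), a), a)  →  pair(f(pair(pair(e, e), p(p(a))), a), a)   [R5 at 1.1.2]
2. pair(f(pair(pair(e, e), p(p(a))), a), a)  →  pair(p(a), a)   [R8 at 1]

pair(p(a), a)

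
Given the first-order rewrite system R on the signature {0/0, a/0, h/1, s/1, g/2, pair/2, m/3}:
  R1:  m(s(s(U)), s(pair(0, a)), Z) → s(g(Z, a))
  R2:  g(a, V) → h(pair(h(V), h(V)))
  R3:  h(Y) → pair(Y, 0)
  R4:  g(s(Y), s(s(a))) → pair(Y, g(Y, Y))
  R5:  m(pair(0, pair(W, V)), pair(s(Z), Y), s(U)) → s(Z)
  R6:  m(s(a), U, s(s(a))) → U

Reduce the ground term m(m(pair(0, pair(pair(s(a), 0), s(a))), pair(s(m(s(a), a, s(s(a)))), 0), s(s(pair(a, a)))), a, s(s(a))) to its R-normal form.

1. m(m(pair(0, pair(pair(s(a), 0), s(a))), pair(s(m(s(a), a, s(s(a)))), 0), s(s(pair(a, a)))), a, s(s(a)))  →  m(s(m(s(a), a, s(s(a)))), a, s(s(a)))   [R5 at 1]
2. m(s(m(s(a), a, s(s(a)))), a, s(s(a)))  →  m(s(a), a, s(s(a)))   [R6 at 1.1]
3. m(s(a), a, s(s(a)))  →  a   [R6 at ε]

a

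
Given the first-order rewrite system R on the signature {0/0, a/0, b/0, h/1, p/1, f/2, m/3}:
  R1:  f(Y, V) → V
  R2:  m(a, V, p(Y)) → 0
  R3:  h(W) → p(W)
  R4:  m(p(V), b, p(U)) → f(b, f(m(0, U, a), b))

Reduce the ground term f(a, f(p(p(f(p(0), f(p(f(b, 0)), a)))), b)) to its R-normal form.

1. f(a, f(p(p(f(p(0), f(p(f(b, 0)), a)))), b))  →  f(p(p(f(p(0), f(p(f(b, 0)), a)))), b)   [R1 at ε]
2. f(p(p(f(p(0), f(p(f(b, 0)), a)))), b)  →  b   [R1 at ε]

b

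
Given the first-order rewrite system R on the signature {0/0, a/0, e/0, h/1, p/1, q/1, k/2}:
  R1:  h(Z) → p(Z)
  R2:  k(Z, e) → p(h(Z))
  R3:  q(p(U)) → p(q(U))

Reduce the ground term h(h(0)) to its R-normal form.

1. h(h(0))  →  p(h(0))   [R1 at ε]
2. p(h(0))  →  p(p(0))   [R1 at 1]

p(p(0))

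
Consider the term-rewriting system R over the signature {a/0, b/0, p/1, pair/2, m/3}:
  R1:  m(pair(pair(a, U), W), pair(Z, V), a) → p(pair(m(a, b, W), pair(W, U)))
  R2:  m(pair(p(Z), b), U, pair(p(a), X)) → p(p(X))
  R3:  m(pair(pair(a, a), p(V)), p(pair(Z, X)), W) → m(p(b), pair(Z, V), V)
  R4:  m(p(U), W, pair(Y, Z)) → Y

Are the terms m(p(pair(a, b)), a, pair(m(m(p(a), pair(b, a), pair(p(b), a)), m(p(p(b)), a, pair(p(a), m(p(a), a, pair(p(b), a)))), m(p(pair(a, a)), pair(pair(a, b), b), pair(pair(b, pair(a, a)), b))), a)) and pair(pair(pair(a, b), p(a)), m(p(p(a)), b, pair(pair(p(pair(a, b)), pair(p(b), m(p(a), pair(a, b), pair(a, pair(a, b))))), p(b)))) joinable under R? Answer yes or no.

Reduce t₁ = m(p(pair(a, b)), a, pair(m(m(p(a), pair(b, a), pair(p(b), a)), m(p(p(b)), a, pair(p(a), m(p(a), a, pair(p(b), a)))), m(p(pair(a, a)), pair(pair(a, b), b), pair(pair(b, pair(a, a)), b))), a)):
1. m(p(pair(a, b)), a, pair(m(m(p(a), pair(b, a), pair(p(b), a)), m(p(p(b)), a, pair(p(a), m(p(a), a, pair(p(b), a)))), m(p(pair(a, a)), pair(pair(a, b), b), pair(pair(b, pair(a, a)), b))), a))  →  m(m(p(a), pair(b, a), pair(p(b), a)), m(p(p(b)), a, pair(p(a), m(p(a), a, pair(p(b), a)))), m(p(pair(a, a)), pair(pair(a, b), b), pair(pair(b, pair(a, a)), b)))   [R4 at ε]
2. m(m(p(a), pair(b, a), pair(p(b), a)), m(p(p(b)), a, pair(p(a), m(p(a), a, pair(p(b), a)))), m(p(pair(a, a)), pair(pair(a, b), b), pair(pair(b, pair(a, a)), b)))  →  m(p(b), m(p(p(b)), a, pair(p(a), m(p(a), a, pair(p(b), a)))), m(p(pair(a, a)), pair(pair(a, b), b), pair(pair(b, pair(a, a)), b)))   [R4 at 1]
3. m(p(b), m(p(p(b)), a, pair(p(a), m(p(a), a, pair(p(b), a)))), m(p(pair(a, a)), pair(pair(a, b), b), pair(pair(b, pair(a, a)), b)))  →  m(p(b), p(a), m(p(pair(a, a)), pair(pair(a, b), b), pair(pair(b, pair(a, a)), b)))   [R4 at 2]
4. m(p(b), p(a), m(p(pair(a, a)), pair(pair(a, b), b), pair(pair(b, pair(a, a)), b)))  →  m(p(b), p(a), pair(b, pair(a, a)))   [R4 at 3]
5. m(p(b), p(a), pair(b, pair(a, a)))  →  b   [R4 at ε]

Reduce t₂ = pair(pair(pair(a, b), p(a)), m(p(p(a)), b, pair(pair(p(pair(a, b)), pair(p(b), m(p(a), pair(a, b), pair(a, pair(a, b))))), p(b)))):
1. pair(pair(pair(a, b), p(a)), m(p(p(a)), b, pair(pair(p(pair(a, b)), pair(p(b), m(p(a), pair(a, b), pair(a, pair(a, b))))), p(b))))  →  pair(pair(pair(a, b), p(a)), pair(p(pair(a, b)), pair(p(b), m(p(a), pair(a, b), pair(a, pair(a, b))))))   [R4 at 2]
2. pair(pair(pair(a, b), p(a)), pair(p(pair(a, b)), pair(p(b), m(p(a), pair(a, b), pair(a, pair(a, b))))))  →  pair(pair(pair(a, b), p(a)), pair(p(pair(a, b)), pair(p(b), a)))   [R4 at 2.2.2]

no — NF(t₁) = b, NF(t₂) = pair(pair(pair(a, b), p(a)), pair(p(pair(a, b)), pair(p(b), a)))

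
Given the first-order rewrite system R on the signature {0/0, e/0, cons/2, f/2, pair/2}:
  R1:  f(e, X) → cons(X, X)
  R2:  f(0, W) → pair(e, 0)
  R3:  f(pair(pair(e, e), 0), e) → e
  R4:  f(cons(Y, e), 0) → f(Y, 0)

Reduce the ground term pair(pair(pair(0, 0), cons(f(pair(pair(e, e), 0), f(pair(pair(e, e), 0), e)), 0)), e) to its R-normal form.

1. pair(pair(pair(0, 0), cons(f(pair(pair(e, e), 0), f(pair(pair(e, e), 0), e)), 0)), e)  →  pair(pair(pair(0, 0), cons(f(pair(pair(e, e), 0), e), 0)), e)   [R3 at 1.2.1.2]
2. pair(pair(pair(0, 0), cons(f(pair(pair(e, e), 0), e), 0)), e)  →  pair(pair(pair(0, 0), cons(e, 0)), e)   [R3 at 1.2.1]

pair(pair(pair(0, 0), cons(e, 0)), e)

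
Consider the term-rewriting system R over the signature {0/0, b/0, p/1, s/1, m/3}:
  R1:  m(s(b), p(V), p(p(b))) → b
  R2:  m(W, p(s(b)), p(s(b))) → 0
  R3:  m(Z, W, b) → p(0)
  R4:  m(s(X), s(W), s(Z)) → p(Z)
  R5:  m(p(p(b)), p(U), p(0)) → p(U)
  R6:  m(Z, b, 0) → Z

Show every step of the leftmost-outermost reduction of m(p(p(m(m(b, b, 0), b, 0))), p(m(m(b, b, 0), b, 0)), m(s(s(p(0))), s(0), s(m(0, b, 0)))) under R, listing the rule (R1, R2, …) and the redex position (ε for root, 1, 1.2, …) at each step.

1. m(p(p(m(m(b, b, 0), b, 0))), p(m(m(b, b, 0), b, 0)), m(s(s(p(0))), s(0), s(m(0, b, 0))))  →  m(p(p(m(b, b, 0))), p(m(m(b, b, 0), b, 0)), m(s(s(p(0))), s(0), s(m(0, b, 0))))   [R6 at 1.1.1]
2. m(p(p(m(b, b, 0))), p(m(m(b, b, 0), b, 0)), m(s(s(p(0))), s(0), s(m(0, b, 0))))  →  m(p(p(b)), p(m(m(b, b, 0), b, 0)), m(s(s(p(0))), s(0), s(m(0, b, 0))))   [R6 at 1.1.1]
3. m(p(p(b)), p(m(m(b, b, 0), b, 0)), m(s(s(p(0))), s(0), s(m(0, b, 0))))  →  m(p(p(b)), p(m(b, b, 0)), m(s(s(p(0))), s(0), s(m(0, b, 0))))   [R6 at 2.1]
4. m(p(p(b)), p(m(b, b, 0)), m(s(s(p(0))), s(0), s(m(0, b, 0))))  →  m(p(p(b)), p(b), m(s(s(p(0))), s(0), s(m(0, b, 0))))   [R6 at 2.1]
5. m(p(p(b)), p(b), m(s(s(p(0))), s(0), s(m(0, b, 0))))  →  m(p(p(b)), p(b), p(m(0, b, 0)))   [R4 at 3]
6. m(p(p(b)), p(b), p(m(0, b, 0)))  →  m(p(p(b)), p(b), p(0))   [R6 at 3.1]
7. m(p(p(b)), p(b), p(0))  →  p(b)   [R5 at ε]

p(b)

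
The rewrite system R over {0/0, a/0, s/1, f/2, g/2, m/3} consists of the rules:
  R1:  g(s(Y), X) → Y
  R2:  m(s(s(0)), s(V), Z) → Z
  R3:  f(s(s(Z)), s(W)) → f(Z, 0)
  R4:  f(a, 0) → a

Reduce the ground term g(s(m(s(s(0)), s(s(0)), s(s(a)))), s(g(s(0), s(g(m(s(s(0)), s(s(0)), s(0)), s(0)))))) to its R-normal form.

s(s(a))

1. g(s(m(s(s(0)), s(s(0)), s(s(a)))), s(g(s(0), s(g(m(s(s(0)), s(s(0)), s(0)), s(0))))))  →  m(s(s(0)), s(s(0)), s(s(a)))   [R1 at ε]
2. m(s(s(0)), s(s(0)), s(s(a)))  →  s(s(a))   [R2 at ε]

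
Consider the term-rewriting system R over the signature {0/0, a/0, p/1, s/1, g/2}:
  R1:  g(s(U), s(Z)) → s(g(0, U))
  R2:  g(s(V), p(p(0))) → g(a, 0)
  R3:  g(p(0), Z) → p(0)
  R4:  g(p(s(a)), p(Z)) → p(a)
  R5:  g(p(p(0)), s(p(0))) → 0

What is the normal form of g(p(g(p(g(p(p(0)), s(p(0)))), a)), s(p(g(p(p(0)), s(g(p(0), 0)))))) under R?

0

1. g(p(g(p(g(p(p(0)), s(p(0)))), a)), s(p(g(p(p(0)), s(g(p(0), 0))))))  →  g(p(g(p(0), a)), s(p(g(p(p(0)), s(g(p(0), 0))))))   [R5 at 1.1.1.1]
2. g(p(g(p(0), a)), s(p(g(p(p(0)), s(g(p(0), 0))))))  →  g(p(p(0)), s(p(g(p(p(0)), s(g(p(0), 0))))))   [R3 at 1.1]
3. g(p(p(0)), s(p(g(p(p(0)), s(g(p(0), 0))))))  →  g(p(p(0)), s(p(g(p(p(0)), s(p(0))))))   [R3 at 2.1.1.2.1]
4. g(p(p(0)), s(p(g(p(p(0)), s(p(0))))))  →  g(p(p(0)), s(p(0)))   [R5 at 2.1.1]
5. g(p(p(0)), s(p(0)))  →  0   [R5 at ε]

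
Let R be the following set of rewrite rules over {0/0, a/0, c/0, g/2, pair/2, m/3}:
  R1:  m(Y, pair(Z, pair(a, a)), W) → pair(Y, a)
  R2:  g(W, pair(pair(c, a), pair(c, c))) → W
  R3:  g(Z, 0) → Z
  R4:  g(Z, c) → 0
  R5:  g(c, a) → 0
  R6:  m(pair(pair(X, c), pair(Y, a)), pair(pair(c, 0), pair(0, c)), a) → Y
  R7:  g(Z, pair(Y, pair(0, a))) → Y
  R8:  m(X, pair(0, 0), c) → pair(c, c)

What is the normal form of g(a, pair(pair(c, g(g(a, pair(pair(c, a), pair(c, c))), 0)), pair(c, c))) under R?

1. g(a, pair(pair(c, g(g(a, pair(pair(c, a), pair(c, c))), 0)), pair(c, c)))  →  g(a, pair(pair(c, g(a, pair(pair(c, a), pair(c, c)))), pair(c, c)))   [R3 at 2.1.2]
2. g(a, pair(pair(c, g(a, pair(pair(c, a), pair(c, c)))), pair(c, c)))  →  g(a, pair(pair(c, a), pair(c, c)))   [R2 at 2.1.2]
3. g(a, pair(pair(c, a), pair(c, c)))  →  a   [R2 at ε]

a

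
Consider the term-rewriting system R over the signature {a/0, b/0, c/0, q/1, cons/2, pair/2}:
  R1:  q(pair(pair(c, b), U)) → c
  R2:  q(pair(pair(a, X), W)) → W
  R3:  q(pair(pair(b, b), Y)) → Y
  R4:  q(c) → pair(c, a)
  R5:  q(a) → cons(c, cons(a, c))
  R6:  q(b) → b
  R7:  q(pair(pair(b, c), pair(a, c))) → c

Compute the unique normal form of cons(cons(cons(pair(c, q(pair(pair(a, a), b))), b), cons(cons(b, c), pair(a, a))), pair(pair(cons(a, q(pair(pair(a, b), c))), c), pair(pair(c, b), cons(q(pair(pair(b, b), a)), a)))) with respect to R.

cons(cons(cons(pair(c, b), b), cons(cons(b, c), pair(a, a))), pair(pair(cons(a, c), c), pair(pair(c, b), cons(a, a))))

1. cons(cons(cons(pair(c, q(pair(pair(a, a), b))), b), cons(cons(b, c), pair(a, a))), pair(pair(cons(a, q(pair(pair(a, b), c))), c), pair(pair(c, b), cons(q(pair(pair(b, b), a)), a))))  →  cons(cons(cons(pair(c, b), b), cons(cons(b, c), pair(a, a))), pair(pair(cons(a, q(pair(pair(a, b), c))), c), pair(pair(c, b), cons(q(pair(pair(b, b), a)), a))))   [R2 at 1.1.1.2]
2. cons(cons(cons(pair(c, b), b), cons(cons(b, c), pair(a, a))), pair(pair(cons(a, q(pair(pair(a, b), c))), c), pair(pair(c, b), cons(q(pair(pair(b, b), a)), a))))  →  cons(cons(cons(pair(c, b), b), cons(cons(b, c), pair(a, a))), pair(pair(cons(a, c), c), pair(pair(c, b), cons(q(pair(pair(b, b), a)), a))))   [R2 at 2.1.1.2]
3. cons(cons(cons(pair(c, b), b), cons(cons(b, c), pair(a, a))), pair(pair(cons(a, c), c), pair(pair(c, b), cons(q(pair(pair(b, b), a)), a))))  →  cons(cons(cons(pair(c, b), b), cons(cons(b, c), pair(a, a))), pair(pair(cons(a, c), c), pair(pair(c, b), cons(a, a))))   [R3 at 2.2.2.1]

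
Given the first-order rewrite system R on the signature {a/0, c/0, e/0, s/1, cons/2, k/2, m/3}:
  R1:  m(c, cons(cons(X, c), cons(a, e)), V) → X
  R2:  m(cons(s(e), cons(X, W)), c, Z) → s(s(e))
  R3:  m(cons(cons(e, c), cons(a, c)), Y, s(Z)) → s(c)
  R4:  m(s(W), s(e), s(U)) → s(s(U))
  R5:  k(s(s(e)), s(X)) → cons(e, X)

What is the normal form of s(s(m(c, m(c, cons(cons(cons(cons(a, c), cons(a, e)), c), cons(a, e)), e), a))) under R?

s(s(a))

1. s(s(m(c, m(c, cons(cons(cons(cons(a, c), cons(a, e)), c), cons(a, e)), e), a)))  →  s(s(m(c, cons(cons(a, c), cons(a, e)), a)))   [R1 at 1.1.2]
2. s(s(m(c, cons(cons(a, c), cons(a, e)), a)))  →  s(s(a))   [R1 at 1.1]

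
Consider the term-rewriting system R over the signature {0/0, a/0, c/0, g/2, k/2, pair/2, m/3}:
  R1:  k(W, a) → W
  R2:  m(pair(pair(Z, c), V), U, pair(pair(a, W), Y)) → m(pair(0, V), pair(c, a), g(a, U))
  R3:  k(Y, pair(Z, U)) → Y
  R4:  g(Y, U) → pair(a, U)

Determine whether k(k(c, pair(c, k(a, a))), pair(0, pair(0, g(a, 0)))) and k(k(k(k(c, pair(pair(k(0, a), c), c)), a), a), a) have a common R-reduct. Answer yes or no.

Reduce t₁ = k(k(c, pair(c, k(a, a))), pair(0, pair(0, g(a, 0)))):
1. k(k(c, pair(c, k(a, a))), pair(0, pair(0, g(a, 0))))  →  k(c, pair(c, k(a, a)))   [R3 at ε]
2. k(c, pair(c, k(a, a)))  →  c   [R3 at ε]

Reduce t₂ = k(k(k(k(c, pair(pair(k(0, a), c), c)), a), a), a):
1. k(k(k(k(c, pair(pair(k(0, a), c), c)), a), a), a)  →  k(k(k(c, pair(pair(k(0, a), c), c)), a), a)   [R1 at ε]
2. k(k(k(c, pair(pair(k(0, a), c), c)), a), a)  →  k(k(c, pair(pair(k(0, a), c), c)), a)   [R1 at ε]
3. k(k(c, pair(pair(k(0, a), c), c)), a)  →  k(c, pair(pair(k(0, a), c), c))   [R1 at ε]
4. k(c, pair(pair(k(0, a), c), c))  →  c   [R3 at ε]

yes — NF(t₁) = c, NF(t₂) = c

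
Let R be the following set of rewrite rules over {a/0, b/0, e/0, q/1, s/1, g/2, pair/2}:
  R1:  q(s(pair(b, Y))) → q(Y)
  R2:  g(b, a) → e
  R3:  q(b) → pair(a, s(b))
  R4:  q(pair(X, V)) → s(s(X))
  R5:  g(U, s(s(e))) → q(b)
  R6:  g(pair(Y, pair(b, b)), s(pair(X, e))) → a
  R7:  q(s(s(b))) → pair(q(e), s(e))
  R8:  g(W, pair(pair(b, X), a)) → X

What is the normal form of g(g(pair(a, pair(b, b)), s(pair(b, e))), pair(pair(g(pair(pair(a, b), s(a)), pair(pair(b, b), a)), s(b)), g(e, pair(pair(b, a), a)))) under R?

1. g(g(pair(a, pair(b, b)), s(pair(b, e))), pair(pair(g(pair(pair(a, b), s(a)), pair(pair(b, b), a)), s(b)), g(e, pair(pair(b, a), a))))  →  g(a, pair(pair(g(pair(pair(a, b), s(a)), pair(pair(b, b), a)), s(b)), g(e, pair(pair(b, a), a))))   [R6 at 1]
2. g(a, pair(pair(g(pair(pair(a, b), s(a)), pair(pair(b, b), a)), s(b)), g(e, pair(pair(b, a), a))))  →  g(a, pair(pair(b, s(b)), g(e, pair(pair(b, a), a))))   [R8 at 2.1.1]
3. g(a, pair(pair(b, s(b)), g(e, pair(pair(b, a), a))))  →  g(a, pair(pair(b, s(b)), a))   [R8 at 2.2]
4. g(a, pair(pair(b, s(b)), a))  →  s(b)   [R8 at ε]

s(b)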